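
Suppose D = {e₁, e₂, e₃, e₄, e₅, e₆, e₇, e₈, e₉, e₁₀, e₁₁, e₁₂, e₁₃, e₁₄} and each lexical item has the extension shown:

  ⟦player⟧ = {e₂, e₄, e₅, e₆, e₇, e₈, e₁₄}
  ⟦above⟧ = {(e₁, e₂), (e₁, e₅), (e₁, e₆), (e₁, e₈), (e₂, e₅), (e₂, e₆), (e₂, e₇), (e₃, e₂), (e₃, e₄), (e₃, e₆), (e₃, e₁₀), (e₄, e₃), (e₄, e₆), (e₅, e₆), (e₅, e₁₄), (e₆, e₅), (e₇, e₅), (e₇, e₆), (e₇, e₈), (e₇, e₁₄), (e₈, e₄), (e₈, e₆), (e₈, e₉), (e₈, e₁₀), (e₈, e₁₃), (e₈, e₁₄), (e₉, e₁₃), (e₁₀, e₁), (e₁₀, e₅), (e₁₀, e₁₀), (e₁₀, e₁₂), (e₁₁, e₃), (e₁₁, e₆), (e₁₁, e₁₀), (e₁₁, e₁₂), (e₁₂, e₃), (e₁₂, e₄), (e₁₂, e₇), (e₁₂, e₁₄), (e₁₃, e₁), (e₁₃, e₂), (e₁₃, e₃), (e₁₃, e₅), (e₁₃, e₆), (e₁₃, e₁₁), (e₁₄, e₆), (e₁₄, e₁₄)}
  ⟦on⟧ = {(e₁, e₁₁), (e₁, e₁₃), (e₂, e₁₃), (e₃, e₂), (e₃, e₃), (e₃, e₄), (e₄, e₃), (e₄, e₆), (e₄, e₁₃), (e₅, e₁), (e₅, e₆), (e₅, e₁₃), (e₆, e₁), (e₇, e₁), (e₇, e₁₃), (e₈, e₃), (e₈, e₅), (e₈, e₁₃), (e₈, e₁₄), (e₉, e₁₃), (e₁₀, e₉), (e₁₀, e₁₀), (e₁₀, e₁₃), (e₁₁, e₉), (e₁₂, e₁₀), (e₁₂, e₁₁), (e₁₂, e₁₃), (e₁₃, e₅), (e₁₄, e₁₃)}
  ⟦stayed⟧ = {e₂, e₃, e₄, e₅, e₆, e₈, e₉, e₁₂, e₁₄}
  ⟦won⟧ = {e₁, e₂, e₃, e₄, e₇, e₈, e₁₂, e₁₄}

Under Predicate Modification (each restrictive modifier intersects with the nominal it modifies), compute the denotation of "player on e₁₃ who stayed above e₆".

{e₂, e₄, e₅, e₈, e₁₄}

⟦on e₁₃⟧ = {x : ⟨x, e₁₃⟩ ∈ ⟦on⟧} = {e₁, e₂, e₄, e₅, e₇, e₈, e₉, e₁₀, e₁₂, e₁₄}
⟦who stayed⟧ = ⟦stayed⟧ = {e₂, e₃, e₄, e₅, e₆, e₈, e₉, e₁₂, e₁₄}
⟦above e₆⟧ = {x : ⟨x, e₆⟩ ∈ ⟦above⟧} = {e₁, e₂, e₃, e₄, e₅, e₇, e₈, e₁₁, e₁₃, e₁₄}
⟦player⟧ = {e₂, e₄, e₅, e₆, e₇, e₈, e₁₄}
… ∩ ⟦on e₁₃⟧ = {e₂, e₄, e₅, e₆, e₇, e₈, e₁₄} ∩ {e₁, e₂, e₄, e₅, e₇, e₈, e₉, e₁₀, e₁₂, e₁₄} = {e₂, e₄, e₅, e₇, e₈, e₁₄}
… ∩ ⟦who stayed⟧ = {e₂, e₄, e₅, e₇, e₈, e₁₄} ∩ {e₂, e₃, e₄, e₅, e₆, e₈, e₉, e₁₂, e₁₄} = {e₂, e₄, e₅, e₈, e₁₄}
… ∩ ⟦above e₆⟧ = {e₂, e₄, e₅, e₈, e₁₄} ∩ {e₁, e₂, e₃, e₄, e₅, e₇, e₈, e₁₁, e₁₃, e₁₄} = {e₂, e₄, e₅, e₈, e₁₄}
So ⟦player on e₁₃ who stayed above e₆⟧ = {e₂, e₄, e₅, e₈, e₁₄}.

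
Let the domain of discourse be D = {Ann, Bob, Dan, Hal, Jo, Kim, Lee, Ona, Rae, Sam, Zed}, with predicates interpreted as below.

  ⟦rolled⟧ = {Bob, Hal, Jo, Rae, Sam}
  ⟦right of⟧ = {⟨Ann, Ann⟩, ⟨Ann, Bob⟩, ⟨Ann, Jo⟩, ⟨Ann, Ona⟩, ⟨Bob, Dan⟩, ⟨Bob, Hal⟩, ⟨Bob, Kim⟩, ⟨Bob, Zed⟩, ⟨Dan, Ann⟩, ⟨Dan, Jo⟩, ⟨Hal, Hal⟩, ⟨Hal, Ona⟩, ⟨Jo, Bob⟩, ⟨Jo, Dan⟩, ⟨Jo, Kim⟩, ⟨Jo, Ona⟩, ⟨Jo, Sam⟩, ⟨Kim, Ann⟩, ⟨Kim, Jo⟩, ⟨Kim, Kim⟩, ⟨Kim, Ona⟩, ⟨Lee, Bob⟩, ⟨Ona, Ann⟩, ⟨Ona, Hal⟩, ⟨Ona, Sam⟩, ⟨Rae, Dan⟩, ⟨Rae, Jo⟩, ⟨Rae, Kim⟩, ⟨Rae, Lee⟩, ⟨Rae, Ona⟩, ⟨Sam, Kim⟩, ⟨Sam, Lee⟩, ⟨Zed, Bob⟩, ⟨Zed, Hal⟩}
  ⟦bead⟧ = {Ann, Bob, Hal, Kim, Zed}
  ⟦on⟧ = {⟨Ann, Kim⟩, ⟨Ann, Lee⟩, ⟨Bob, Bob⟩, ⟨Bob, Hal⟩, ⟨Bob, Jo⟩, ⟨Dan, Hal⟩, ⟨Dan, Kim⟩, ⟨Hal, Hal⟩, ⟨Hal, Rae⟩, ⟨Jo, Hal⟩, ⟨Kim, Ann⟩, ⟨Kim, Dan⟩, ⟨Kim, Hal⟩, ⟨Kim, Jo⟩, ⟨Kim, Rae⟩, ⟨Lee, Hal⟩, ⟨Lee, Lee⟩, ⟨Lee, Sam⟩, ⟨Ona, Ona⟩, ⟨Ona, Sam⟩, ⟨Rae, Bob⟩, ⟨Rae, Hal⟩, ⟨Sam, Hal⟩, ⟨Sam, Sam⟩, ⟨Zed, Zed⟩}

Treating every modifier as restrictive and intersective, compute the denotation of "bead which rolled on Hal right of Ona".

{Hal}

⟦which rolled⟧ = ⟦rolled⟧ = {Bob, Hal, Jo, Rae, Sam}
⟦on Hal⟧ = {x : ⟨x, Hal⟩ ∈ ⟦on⟧} = {Bob, Dan, Hal, Jo, Kim, Lee, Rae, Sam}
⟦right of Ona⟧ = {x : ⟨x, Ona⟩ ∈ ⟦right of⟧} = {Ann, Hal, Jo, Kim, Rae}
⟦bead⟧ = {Ann, Bob, Hal, Kim, Zed}
… ∩ ⟦which rolled⟧ = {Ann, Bob, Hal, Kim, Zed} ∩ {Bob, Hal, Jo, Rae, Sam} = {Bob, Hal}
… ∩ ⟦on Hal⟧ = {Bob, Hal} ∩ {Bob, Dan, Hal, Jo, Kim, Lee, Rae, Sam} = {Bob, Hal}
… ∩ ⟦right of Ona⟧ = {Bob, Hal} ∩ {Ann, Hal, Jo, Kim, Rae} = {Hal}
So ⟦bead which rolled on Hal right of Ona⟧ = {Hal}.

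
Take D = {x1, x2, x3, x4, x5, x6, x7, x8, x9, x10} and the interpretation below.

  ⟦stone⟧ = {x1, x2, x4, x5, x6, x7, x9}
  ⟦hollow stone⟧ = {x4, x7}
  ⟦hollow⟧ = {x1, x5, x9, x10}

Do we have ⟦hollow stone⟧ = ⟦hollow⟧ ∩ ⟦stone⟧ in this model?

⟦hollow⟧ ∩ ⟦stone⟧ = {x1, x5, x9, x10} ∩ {x1, x2, x4, x5, x6, x7, x9} = {x1, x5, x9}
Observed ⟦hollow stone⟧ = {x4, x7}.
These differ, so the modifier is not intersective in this model.

no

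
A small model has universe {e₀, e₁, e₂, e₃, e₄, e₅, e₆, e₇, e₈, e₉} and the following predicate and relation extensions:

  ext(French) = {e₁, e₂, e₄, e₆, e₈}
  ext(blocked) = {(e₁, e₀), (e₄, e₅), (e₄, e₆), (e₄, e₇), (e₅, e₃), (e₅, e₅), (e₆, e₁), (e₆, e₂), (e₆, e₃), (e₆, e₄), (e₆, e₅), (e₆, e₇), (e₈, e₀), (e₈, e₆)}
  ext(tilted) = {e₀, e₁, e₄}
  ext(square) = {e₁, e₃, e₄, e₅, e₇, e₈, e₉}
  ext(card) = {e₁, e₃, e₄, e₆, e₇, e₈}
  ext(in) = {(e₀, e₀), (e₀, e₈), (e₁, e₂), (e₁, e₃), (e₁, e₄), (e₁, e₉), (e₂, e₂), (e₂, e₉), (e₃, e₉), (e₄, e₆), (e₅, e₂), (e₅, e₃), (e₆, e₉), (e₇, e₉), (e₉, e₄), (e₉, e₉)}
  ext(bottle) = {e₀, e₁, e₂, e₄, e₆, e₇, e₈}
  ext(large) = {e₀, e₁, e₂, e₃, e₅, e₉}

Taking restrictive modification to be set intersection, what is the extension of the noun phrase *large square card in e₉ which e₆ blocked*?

⟦in e₉⟧ = {x : ⟨x, e₉⟩ ∈ ⟦in⟧} = {e₁, e₂, e₃, e₆, e₇, e₉}
⟦which e₆ blocked⟧ = {x : ⟨e₆, x⟩ ∈ ⟦blocked⟧} = {e₁, e₂, e₃, e₄, e₅, e₇}
⟦card⟧ = {e₁, e₃, e₄, e₆, e₇, e₈}
… ∩ ⟦in e₉⟧ = {e₁, e₃, e₄, e₆, e₇, e₈} ∩ {e₁, e₂, e₃, e₆, e₇, e₉} = {e₁, e₃, e₆, e₇}
… ∩ ⟦which e₆ blocked⟧ = {e₁, e₃, e₆, e₇} ∩ {e₁, e₂, e₃, e₄, e₅, e₇} = {e₁, e₃, e₇}
… ∩ ⟦large⟧ = {e₁, e₃, e₇} ∩ {e₀, e₁, e₂, e₃, e₅, e₉} = {e₁, e₃}
… ∩ ⟦square⟧ = {e₁, e₃} ∩ {e₁, e₃, e₄, e₅, e₇, e₈, e₉} = {e₁, e₃}
So ⟦large square card in e₉ which e₆ blocked⟧ = {e₁, e₃}.

{e₁, e₃}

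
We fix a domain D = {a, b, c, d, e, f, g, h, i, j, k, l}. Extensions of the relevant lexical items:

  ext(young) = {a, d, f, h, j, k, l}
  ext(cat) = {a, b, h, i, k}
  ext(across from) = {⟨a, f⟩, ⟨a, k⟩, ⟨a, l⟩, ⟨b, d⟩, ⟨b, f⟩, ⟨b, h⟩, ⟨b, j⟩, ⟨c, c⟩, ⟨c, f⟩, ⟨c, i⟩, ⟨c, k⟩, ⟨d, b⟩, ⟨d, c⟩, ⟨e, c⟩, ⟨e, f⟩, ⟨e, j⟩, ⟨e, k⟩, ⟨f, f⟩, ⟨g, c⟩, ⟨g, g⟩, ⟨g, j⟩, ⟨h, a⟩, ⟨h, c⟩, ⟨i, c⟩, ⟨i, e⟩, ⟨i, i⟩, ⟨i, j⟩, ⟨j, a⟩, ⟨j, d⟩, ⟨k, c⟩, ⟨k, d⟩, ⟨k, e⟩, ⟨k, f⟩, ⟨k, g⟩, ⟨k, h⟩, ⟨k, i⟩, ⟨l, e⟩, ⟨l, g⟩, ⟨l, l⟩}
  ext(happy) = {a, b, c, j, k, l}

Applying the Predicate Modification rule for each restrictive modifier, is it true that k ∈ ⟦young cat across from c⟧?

yes

⟦across from c⟧ = {x : ⟨x, c⟩ ∈ ⟦across from⟧} = {c, d, e, g, h, i, k}
⟦cat⟧ = {a, b, h, i, k}
… ∩ ⟦across from c⟧ = {a, b, h, i, k} ∩ {c, d, e, g, h, i, k} = {h, i, k}
… ∩ ⟦young⟧ = {h, i, k} ∩ {a, d, f, h, j, k, l} = {h, k}
⟦young cat across from c⟧ = {h, k}; k ∈ this set.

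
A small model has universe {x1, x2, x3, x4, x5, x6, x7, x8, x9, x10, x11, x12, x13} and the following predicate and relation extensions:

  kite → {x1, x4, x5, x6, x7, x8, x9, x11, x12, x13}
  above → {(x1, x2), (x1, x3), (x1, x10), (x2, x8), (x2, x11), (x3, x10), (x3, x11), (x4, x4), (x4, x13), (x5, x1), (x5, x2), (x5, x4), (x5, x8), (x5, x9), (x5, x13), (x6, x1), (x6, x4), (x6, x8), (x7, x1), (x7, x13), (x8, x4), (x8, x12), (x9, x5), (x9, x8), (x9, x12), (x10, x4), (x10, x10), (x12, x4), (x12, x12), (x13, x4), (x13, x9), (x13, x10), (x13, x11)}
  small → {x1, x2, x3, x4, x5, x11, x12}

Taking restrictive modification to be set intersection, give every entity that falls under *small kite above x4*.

{x4, x5, x12}

⟦above x4⟧ = {x : ⟨x, x4⟩ ∈ ⟦above⟧} = {x4, x5, x6, x8, x10, x12, x13}
⟦kite⟧ = {x1, x4, x5, x6, x7, x8, x9, x11, x12, x13}
… ∩ ⟦above x4⟧ = {x1, x4, x5, x6, x7, x8, x9, x11, x12, x13} ∩ {x4, x5, x6, x8, x10, x12, x13} = {x4, x5, x6, x8, x12, x13}
… ∩ ⟦small⟧ = {x4, x5, x6, x8, x12, x13} ∩ {x1, x2, x3, x4, x5, x11, x12} = {x4, x5, x12}
So ⟦small kite above x4⟧ = {x4, x5, x12}.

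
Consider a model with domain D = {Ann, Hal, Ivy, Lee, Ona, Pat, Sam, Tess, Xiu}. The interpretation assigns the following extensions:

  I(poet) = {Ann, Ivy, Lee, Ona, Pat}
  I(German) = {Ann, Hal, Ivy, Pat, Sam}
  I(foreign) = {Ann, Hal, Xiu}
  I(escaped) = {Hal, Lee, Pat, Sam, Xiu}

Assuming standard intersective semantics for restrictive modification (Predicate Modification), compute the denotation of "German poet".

⟦poet⟧ = {Ann, Ivy, Lee, Ona, Pat}
… ∩ ⟦German⟧ = {Ann, Ivy, Lee, Ona, Pat} ∩ {Ann, Hal, Ivy, Pat, Sam} = {Ann, Ivy, Pat}
So ⟦German poet⟧ = {Ann, Ivy, Pat}.

{Ann, Ivy, Pat}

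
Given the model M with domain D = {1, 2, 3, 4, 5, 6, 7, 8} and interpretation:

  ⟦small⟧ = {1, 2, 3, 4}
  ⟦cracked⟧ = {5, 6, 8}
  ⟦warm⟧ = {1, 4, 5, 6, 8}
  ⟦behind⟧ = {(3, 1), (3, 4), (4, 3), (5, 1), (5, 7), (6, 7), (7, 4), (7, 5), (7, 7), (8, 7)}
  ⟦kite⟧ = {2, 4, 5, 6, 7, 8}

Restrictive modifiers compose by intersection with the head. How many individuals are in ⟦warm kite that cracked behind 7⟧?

3

⟦that cracked⟧ = ⟦cracked⟧ = {5, 6, 8}
⟦behind 7⟧ = {x : ⟨x, 7⟩ ∈ ⟦behind⟧} = {5, 6, 7, 8}
⟦kite⟧ = {2, 4, 5, 6, 7, 8}
… ∩ ⟦that cracked⟧ = {2, 4, 5, 6, 7, 8} ∩ {5, 6, 8} = {5, 6, 8}
… ∩ ⟦behind 7⟧ = {5, 6, 8} ∩ {5, 6, 7, 8} = {5, 6, 8}
… ∩ ⟦warm⟧ = {5, 6, 8} ∩ {1, 4, 5, 6, 8} = {5, 6, 8}
⟦warm kite that cracked behind 7⟧ = {5, 6, 8}, so the cardinality is 3.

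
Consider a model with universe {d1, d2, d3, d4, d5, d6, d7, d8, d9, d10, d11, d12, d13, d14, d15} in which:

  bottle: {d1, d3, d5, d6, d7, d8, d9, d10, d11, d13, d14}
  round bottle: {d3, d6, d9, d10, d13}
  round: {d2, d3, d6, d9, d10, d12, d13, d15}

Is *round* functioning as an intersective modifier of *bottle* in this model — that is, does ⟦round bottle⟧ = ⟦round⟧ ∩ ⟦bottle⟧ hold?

⟦round⟧ ∩ ⟦bottle⟧ = {d2, d3, d6, d9, d10, d12, d13, d15} ∩ {d1, d3, d5, d6, d7, d8, d9, d10, d11, d13, d14} = {d3, d6, d9, d10, d13}
Observed ⟦round bottle⟧ = {d3, d6, d9, d10, d13}.
These coincide, so the modifier is intersective here.

yes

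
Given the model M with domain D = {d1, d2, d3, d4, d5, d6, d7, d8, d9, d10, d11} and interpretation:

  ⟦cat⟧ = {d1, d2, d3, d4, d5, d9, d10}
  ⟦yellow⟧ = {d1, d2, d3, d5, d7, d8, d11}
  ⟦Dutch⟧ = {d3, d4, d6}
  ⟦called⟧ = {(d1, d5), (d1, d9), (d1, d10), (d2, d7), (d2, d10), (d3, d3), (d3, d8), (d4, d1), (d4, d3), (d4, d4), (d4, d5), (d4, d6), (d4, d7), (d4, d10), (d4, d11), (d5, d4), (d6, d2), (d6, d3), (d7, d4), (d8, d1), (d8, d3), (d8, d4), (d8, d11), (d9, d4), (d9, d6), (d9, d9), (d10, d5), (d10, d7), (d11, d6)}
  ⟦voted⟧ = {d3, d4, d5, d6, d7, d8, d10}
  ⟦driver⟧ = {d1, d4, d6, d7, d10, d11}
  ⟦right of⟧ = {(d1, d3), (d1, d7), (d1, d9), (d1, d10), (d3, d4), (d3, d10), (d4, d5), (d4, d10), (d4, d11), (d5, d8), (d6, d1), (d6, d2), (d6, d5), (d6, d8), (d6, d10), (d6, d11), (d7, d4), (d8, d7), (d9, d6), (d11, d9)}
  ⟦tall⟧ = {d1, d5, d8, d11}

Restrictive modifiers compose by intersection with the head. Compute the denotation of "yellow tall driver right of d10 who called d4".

{}

⟦right of d10⟧ = {x : ⟨x, d10⟩ ∈ ⟦right of⟧} = {d1, d3, d4, d6}
⟦who called d4⟧ = {x : ⟨x, d4⟩ ∈ ⟦called⟧} = {d4, d5, d7, d8, d9}
⟦driver⟧ = {d1, d4, d6, d7, d10, d11}
… ∩ ⟦right of d10⟧ = {d1, d4, d6, d7, d10, d11} ∩ {d1, d3, d4, d6} = {d1, d4, d6}
… ∩ ⟦who called d4⟧ = {d1, d4, d6} ∩ {d4, d5, d7, d8, d9} = {d4}
… ∩ ⟦yellow⟧ = {d4} ∩ {d1, d2, d3, d5, d7, d8, d11} = ∅
… ∩ ⟦tall⟧ = ∅ ∩ {d1, d5, d8, d11} = ∅
So ⟦yellow tall driver right of d10 who called d4⟧ = {}.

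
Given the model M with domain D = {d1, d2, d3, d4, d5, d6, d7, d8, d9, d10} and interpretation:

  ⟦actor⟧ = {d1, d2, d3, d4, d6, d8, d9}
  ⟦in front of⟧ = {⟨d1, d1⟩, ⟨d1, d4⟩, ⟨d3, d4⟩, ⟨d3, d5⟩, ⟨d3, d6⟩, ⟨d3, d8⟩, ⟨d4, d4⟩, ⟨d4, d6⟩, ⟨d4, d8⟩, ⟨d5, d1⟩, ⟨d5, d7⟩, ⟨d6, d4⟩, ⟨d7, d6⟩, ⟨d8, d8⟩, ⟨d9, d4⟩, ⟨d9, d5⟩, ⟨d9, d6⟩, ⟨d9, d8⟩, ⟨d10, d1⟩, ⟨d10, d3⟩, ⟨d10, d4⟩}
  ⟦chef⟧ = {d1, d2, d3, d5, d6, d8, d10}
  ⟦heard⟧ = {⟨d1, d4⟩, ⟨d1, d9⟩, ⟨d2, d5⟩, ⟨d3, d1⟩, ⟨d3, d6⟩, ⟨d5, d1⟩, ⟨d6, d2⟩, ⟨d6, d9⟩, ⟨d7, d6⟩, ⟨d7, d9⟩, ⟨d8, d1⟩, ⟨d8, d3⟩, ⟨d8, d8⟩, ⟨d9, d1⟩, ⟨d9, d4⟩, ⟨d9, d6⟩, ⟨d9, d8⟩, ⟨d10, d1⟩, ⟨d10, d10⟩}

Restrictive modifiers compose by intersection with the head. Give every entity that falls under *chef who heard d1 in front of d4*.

⟦who heard d1⟧ = {x : ⟨x, d1⟩ ∈ ⟦heard⟧} = {d3, d5, d8, d9, d10}
⟦in front of d4⟧ = {x : ⟨x, d4⟩ ∈ ⟦in front of⟧} = {d1, d3, d4, d6, d9, d10}
⟦chef⟧ = {d1, d2, d3, d5, d6, d8, d10}
… ∩ ⟦who heard d1⟧ = {d1, d2, d3, d5, d6, d8, d10} ∩ {d3, d5, d8, d9, d10} = {d3, d5, d8, d10}
… ∩ ⟦in front of d4⟧ = {d3, d5, d8, d10} ∩ {d1, d3, d4, d6, d9, d10} = {d3, d10}
So ⟦chef who heard d1 in front of d4⟧ = {d3, d10}.

{d3, d10}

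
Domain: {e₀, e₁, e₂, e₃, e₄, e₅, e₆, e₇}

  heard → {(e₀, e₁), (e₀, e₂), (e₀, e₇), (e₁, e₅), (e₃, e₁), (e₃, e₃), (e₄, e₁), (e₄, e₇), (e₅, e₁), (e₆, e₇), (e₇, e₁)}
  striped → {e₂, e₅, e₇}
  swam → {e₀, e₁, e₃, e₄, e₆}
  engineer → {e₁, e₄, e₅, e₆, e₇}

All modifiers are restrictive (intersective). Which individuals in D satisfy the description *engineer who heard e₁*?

⟦who heard e₁⟧ = {x : ⟨x, e₁⟩ ∈ ⟦heard⟧} = {e₀, e₃, e₄, e₅, e₇}
⟦engineer⟧ = {e₁, e₄, e₅, e₆, e₇}
… ∩ ⟦who heard e₁⟧ = {e₁, e₄, e₅, e₆, e₇} ∩ {e₀, e₃, e₄, e₅, e₇} = {e₄, e₅, e₇}
So ⟦engineer who heard e₁⟧ = {e₄, e₅, e₇}.

{e₄, e₅, e₇}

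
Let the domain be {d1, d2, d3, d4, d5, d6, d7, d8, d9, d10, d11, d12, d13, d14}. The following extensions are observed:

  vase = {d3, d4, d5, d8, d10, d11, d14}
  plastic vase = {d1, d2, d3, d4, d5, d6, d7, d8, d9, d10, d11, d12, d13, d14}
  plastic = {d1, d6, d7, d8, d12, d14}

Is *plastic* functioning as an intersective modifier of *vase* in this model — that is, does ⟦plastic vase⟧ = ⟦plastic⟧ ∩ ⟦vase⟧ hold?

no

⟦plastic⟧ ∩ ⟦vase⟧ = {d1, d6, d7, d8, d12, d14} ∩ {d3, d4, d5, d8, d10, d11, d14} = {d8, d14}
Observed ⟦plastic vase⟧ = {d1, d2, d3, d4, d5, d6, d7, d8, d9, d10, d11, d12, d13, d14}.
These differ, so the modifier is not intersective in this model.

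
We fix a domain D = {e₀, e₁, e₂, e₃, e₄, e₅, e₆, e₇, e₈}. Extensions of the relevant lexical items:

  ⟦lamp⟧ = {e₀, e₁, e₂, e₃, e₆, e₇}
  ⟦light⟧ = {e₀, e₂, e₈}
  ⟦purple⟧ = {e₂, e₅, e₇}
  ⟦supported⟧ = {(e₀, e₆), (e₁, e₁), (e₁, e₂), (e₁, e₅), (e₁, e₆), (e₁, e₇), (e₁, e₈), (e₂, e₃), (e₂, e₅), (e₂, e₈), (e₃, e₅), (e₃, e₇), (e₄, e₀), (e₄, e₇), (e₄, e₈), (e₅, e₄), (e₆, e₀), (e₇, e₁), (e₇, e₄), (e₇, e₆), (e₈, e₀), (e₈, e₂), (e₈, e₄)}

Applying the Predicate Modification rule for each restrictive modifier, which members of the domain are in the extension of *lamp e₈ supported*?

{e₀, e₂}

⟦e₈ supported⟧ = {x : ⟨e₈, x⟩ ∈ ⟦supported⟧} = {e₀, e₂, e₄}
⟦lamp⟧ = {e₀, e₁, e₂, e₃, e₆, e₇}
… ∩ ⟦e₈ supported⟧ = {e₀, e₁, e₂, e₃, e₆, e₇} ∩ {e₀, e₂, e₄} = {e₀, e₂}
So ⟦lamp e₈ supported⟧ = {e₀, e₂}.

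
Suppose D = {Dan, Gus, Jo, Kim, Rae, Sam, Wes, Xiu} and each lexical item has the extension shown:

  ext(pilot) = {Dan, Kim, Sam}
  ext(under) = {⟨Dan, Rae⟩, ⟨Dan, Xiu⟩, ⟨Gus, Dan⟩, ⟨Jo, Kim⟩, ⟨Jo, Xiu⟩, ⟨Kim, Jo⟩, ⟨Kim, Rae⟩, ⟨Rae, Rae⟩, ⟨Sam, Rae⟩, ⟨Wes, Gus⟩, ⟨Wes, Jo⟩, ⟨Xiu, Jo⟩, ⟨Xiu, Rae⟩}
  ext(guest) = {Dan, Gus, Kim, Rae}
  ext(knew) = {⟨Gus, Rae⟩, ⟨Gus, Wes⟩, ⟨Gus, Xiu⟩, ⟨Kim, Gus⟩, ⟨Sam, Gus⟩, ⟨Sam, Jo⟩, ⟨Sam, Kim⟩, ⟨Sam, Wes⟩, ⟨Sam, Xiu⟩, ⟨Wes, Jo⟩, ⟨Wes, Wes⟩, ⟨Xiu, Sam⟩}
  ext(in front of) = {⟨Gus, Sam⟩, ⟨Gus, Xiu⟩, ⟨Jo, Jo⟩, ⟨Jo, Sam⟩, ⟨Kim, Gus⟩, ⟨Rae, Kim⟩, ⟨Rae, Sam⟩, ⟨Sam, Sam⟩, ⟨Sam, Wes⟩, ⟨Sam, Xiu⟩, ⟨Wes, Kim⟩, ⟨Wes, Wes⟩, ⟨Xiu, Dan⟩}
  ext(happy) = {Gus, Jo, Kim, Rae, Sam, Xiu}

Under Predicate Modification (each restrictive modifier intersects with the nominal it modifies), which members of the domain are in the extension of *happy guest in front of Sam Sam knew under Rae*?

⟦in front of Sam⟧ = {x : ⟨x, Sam⟩ ∈ ⟦in front of⟧} = {Gus, Jo, Rae, Sam}
⟦Sam knew⟧ = {x : ⟨Sam, x⟩ ∈ ⟦knew⟧} = {Gus, Jo, Kim, Wes, Xiu}
⟦under Rae⟧ = {x : ⟨x, Rae⟩ ∈ ⟦under⟧} = {Dan, Kim, Rae, Sam, Xiu}
⟦guest⟧ = {Dan, Gus, Kim, Rae}
… ∩ ⟦in front of Sam⟧ = {Dan, Gus, Kim, Rae} ∩ {Gus, Jo, Rae, Sam} = {Gus, Rae}
… ∩ ⟦Sam knew⟧ = {Gus, Rae} ∩ {Gus, Jo, Kim, Wes, Xiu} = {Gus}
… ∩ ⟦under Rae⟧ = {Gus} ∩ {Dan, Kim, Rae, Sam, Xiu} = ∅
… ∩ ⟦happy⟧ = ∅ ∩ {Gus, Jo, Kim, Rae, Sam, Xiu} = ∅
So ⟦happy guest in front of Sam Sam knew under Rae⟧ = ∅.

∅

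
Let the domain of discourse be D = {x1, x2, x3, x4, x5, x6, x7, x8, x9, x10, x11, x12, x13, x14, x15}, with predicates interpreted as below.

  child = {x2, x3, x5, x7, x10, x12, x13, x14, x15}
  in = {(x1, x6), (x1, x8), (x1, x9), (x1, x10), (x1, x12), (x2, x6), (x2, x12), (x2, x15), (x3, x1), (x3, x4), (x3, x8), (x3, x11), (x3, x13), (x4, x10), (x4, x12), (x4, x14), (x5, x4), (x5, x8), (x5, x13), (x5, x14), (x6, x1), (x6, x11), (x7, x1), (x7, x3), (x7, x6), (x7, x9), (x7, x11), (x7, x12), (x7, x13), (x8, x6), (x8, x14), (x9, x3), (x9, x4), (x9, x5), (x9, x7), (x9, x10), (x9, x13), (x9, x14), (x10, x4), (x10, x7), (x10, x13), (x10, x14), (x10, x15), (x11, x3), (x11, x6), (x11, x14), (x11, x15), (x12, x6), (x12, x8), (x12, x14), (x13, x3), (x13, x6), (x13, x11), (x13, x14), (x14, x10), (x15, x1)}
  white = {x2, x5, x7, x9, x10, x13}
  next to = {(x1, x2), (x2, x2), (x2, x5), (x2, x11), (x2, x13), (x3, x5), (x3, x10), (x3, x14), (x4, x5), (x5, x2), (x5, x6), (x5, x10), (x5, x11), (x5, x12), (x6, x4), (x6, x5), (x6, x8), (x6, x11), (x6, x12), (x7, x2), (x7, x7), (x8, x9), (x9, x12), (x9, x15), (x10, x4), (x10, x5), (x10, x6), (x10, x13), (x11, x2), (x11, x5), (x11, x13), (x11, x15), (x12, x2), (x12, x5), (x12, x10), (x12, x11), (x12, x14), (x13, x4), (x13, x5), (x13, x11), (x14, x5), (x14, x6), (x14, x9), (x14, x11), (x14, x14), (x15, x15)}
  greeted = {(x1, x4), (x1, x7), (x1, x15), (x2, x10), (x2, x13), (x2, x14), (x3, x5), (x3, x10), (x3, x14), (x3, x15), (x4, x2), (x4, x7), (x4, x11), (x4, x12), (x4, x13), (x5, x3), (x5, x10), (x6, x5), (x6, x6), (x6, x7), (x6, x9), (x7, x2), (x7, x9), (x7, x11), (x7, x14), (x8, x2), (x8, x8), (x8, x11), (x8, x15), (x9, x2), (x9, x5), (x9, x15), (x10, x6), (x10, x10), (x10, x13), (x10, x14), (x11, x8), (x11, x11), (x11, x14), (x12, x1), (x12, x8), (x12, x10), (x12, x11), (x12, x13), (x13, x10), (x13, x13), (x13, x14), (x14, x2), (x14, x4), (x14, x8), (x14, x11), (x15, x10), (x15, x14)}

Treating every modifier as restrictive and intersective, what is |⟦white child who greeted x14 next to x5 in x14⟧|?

⟦who greeted x14⟧ = {x : ⟨x, x14⟩ ∈ ⟦greeted⟧} = {x2, x3, x7, x10, x11, x13, x15}
⟦next to x5⟧ = {x : ⟨x, x5⟩ ∈ ⟦next to⟧} = {x2, x3, x4, x6, x10, x11, x12, x13, x14}
⟦in x14⟧ = {x : ⟨x, x14⟩ ∈ ⟦in⟧} = {x4, x5, x8, x9, x10, x11, x12, x13}
⟦child⟧ = {x2, x3, x5, x7, x10, x12, x13, x14, x15}
… ∩ ⟦who greeted x14⟧ = {x2, x3, x5, x7, x10, x12, x13, x14, x15} ∩ {x2, x3, x7, x10, x11, x13, x15} = {x2, x3, x7, x10, x13, x15}
… ∩ ⟦next to x5⟧ = {x2, x3, x7, x10, x13, x15} ∩ {x2, x3, x4, x6, x10, x11, x12, x13, x14} = {x2, x3, x10, x13}
… ∩ ⟦in x14⟧ = {x2, x3, x10, x13} ∩ {x4, x5, x8, x9, x10, x11, x12, x13} = {x10, x13}
… ∩ ⟦white⟧ = {x10, x13} ∩ {x2, x5, x7, x9, x10, x13} = {x10, x13}
⟦white child who greeted x14 next to x5 in x14⟧ = {x10, x13}, so the cardinality is 2.

2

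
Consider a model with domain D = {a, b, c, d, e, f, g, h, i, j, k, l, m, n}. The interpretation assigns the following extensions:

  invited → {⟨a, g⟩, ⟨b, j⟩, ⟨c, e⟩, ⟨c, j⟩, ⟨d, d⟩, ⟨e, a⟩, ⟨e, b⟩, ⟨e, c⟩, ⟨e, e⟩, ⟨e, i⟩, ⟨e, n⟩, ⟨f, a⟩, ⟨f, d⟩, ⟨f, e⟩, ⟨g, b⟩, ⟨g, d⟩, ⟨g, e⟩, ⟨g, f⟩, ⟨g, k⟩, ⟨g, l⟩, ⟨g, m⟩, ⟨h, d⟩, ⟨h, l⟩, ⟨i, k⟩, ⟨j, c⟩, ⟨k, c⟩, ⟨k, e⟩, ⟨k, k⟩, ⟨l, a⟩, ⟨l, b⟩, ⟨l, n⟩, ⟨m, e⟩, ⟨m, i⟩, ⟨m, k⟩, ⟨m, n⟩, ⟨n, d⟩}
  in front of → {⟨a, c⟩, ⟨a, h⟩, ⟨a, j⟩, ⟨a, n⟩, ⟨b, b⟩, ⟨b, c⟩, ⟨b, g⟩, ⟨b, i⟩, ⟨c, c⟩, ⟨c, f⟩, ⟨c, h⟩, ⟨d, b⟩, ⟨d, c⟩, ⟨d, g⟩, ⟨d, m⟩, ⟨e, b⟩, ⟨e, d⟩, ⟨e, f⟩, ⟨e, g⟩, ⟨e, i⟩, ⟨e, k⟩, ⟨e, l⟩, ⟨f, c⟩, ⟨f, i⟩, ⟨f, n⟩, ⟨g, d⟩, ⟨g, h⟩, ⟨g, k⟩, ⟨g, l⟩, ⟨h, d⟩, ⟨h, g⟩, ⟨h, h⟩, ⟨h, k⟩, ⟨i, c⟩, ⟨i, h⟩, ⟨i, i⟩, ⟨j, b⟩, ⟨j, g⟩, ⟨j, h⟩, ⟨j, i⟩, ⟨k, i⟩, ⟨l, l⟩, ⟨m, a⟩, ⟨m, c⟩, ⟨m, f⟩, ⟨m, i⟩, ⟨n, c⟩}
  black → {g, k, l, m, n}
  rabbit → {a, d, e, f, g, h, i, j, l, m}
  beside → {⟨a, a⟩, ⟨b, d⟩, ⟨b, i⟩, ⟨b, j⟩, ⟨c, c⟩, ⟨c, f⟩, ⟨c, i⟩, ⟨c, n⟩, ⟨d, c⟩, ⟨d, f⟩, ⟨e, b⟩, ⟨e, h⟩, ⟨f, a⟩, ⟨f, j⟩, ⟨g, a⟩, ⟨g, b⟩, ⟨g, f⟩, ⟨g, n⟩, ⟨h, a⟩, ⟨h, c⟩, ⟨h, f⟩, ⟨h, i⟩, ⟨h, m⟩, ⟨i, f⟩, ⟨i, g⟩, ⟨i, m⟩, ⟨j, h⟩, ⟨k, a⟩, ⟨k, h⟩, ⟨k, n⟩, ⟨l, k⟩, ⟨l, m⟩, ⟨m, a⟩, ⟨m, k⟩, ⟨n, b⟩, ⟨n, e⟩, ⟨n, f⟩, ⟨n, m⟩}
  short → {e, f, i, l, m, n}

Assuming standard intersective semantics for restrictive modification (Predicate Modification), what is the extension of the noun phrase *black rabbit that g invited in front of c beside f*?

{ }

⟦that g invited⟧ = {x : ⟨g, x⟩ ∈ ⟦invited⟧} = {b, d, e, f, k, l, m}
⟦in front of c⟧ = {x : ⟨x, c⟩ ∈ ⟦in front of⟧} = {a, b, c, d, f, i, m, n}
⟦beside f⟧ = {x : ⟨x, f⟩ ∈ ⟦beside⟧} = {c, d, g, h, i, n}
⟦rabbit⟧ = {a, d, e, f, g, h, i, j, l, m}
… ∩ ⟦that g invited⟧ = {a, d, e, f, g, h, i, j, l, m} ∩ {b, d, e, f, k, l, m} = {d, e, f, l, m}
… ∩ ⟦in front of c⟧ = {d, e, f, l, m} ∩ {a, b, c, d, f, i, m, n} = {d, f, m}
… ∩ ⟦beside f⟧ = {d, f, m} ∩ {c, d, g, h, i, n} = {d}
… ∩ ⟦black⟧ = {d} ∩ {g, k, l, m, n} = ∅
So ⟦black rabbit that g invited in front of c beside f⟧ = { }.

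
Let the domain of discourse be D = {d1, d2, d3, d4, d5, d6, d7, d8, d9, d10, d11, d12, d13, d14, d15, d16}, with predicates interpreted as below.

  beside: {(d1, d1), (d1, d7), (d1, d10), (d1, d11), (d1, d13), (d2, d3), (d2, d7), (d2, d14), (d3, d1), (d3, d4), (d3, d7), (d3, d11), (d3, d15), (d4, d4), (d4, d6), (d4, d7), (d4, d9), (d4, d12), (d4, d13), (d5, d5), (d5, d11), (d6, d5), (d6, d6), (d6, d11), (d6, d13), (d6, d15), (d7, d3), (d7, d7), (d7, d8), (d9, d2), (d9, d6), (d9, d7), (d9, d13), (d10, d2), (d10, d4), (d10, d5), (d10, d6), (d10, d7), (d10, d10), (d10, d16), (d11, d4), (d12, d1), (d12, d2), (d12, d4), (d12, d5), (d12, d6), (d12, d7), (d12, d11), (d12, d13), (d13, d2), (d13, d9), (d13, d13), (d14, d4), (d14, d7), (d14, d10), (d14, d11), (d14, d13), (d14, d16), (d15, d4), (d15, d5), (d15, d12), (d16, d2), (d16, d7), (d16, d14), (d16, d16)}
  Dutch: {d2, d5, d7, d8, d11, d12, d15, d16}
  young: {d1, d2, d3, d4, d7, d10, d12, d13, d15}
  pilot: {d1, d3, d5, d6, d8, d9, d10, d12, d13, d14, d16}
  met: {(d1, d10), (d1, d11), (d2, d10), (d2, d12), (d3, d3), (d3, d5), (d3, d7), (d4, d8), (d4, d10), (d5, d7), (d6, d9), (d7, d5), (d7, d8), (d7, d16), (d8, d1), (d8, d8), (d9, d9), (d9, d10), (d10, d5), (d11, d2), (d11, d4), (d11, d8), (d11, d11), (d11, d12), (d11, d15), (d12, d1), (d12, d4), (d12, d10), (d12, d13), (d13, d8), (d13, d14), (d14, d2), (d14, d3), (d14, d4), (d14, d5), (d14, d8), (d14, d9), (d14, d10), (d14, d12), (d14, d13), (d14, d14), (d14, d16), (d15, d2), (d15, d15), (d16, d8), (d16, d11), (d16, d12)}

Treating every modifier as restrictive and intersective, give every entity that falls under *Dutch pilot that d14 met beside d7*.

⟦that d14 met⟧ = {x : ⟨d14, x⟩ ∈ ⟦met⟧} = {d2, d3, d4, d5, d8, d9, d10, d12, d13, d14, d16}
⟦beside d7⟧ = {x : ⟨x, d7⟩ ∈ ⟦beside⟧} = {d1, d2, d3, d4, d7, d9, d10, d12, d14, d16}
⟦pilot⟧ = {d1, d3, d5, d6, d8, d9, d10, d12, d13, d14, d16}
… ∩ ⟦that d14 met⟧ = {d1, d3, d5, d6, d8, d9, d10, d12, d13, d14, d16} ∩ {d2, d3, d4, d5, d8, d9, d10, d12, d13, d14, d16} = {d3, d5, d8, d9, d10, d12, d13, d14, d16}
… ∩ ⟦beside d7⟧ = {d3, d5, d8, d9, d10, d12, d13, d14, d16} ∩ {d1, d2, d3, d4, d7, d9, d10, d12, d14, d16} = {d3, d9, d10, d12, d14, d16}
… ∩ ⟦Dutch⟧ = {d3, d9, d10, d12, d14, d16} ∩ {d2, d5, d7, d8, d11, d12, d15, d16} = {d12, d16}
So ⟦Dutch pilot that d14 met beside d7⟧ = {d12, d16}.

{d12, d16}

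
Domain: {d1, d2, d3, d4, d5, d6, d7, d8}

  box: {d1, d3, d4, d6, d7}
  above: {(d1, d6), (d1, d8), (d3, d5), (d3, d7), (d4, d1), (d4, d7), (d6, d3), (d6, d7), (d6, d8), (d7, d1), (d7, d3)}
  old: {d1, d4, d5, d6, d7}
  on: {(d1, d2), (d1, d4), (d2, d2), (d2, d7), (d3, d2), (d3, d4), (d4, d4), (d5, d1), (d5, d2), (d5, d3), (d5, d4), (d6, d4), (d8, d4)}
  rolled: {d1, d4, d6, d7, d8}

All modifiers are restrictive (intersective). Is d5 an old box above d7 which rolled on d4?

no

⟦above d7⟧ = {x : ⟨x, d7⟩ ∈ ⟦above⟧} = {d3, d4, d6}
⟦which rolled⟧ = ⟦rolled⟧ = {d1, d4, d6, d7, d8}
⟦on d4⟧ = {x : ⟨x, d4⟩ ∈ ⟦on⟧} = {d1, d3, d4, d5, d6, d8}
⟦box⟧ = {d1, d3, d4, d6, d7}
… ∩ ⟦above d7⟧ = {d1, d3, d4, d6, d7} ∩ {d3, d4, d6} = {d3, d4, d6}
… ∩ ⟦which rolled⟧ = {d3, d4, d6} ∩ {d1, d4, d6, d7, d8} = {d4, d6}
… ∩ ⟦on d4⟧ = {d4, d6} ∩ {d1, d3, d4, d5, d6, d8} = {d4, d6}
… ∩ ⟦old⟧ = {d4, d6} ∩ {d1, d4, d5, d6, d7} = {d4, d6}
⟦old box above d7 which rolled on d4⟧ = {d4, d6}; d5 ∉ this set.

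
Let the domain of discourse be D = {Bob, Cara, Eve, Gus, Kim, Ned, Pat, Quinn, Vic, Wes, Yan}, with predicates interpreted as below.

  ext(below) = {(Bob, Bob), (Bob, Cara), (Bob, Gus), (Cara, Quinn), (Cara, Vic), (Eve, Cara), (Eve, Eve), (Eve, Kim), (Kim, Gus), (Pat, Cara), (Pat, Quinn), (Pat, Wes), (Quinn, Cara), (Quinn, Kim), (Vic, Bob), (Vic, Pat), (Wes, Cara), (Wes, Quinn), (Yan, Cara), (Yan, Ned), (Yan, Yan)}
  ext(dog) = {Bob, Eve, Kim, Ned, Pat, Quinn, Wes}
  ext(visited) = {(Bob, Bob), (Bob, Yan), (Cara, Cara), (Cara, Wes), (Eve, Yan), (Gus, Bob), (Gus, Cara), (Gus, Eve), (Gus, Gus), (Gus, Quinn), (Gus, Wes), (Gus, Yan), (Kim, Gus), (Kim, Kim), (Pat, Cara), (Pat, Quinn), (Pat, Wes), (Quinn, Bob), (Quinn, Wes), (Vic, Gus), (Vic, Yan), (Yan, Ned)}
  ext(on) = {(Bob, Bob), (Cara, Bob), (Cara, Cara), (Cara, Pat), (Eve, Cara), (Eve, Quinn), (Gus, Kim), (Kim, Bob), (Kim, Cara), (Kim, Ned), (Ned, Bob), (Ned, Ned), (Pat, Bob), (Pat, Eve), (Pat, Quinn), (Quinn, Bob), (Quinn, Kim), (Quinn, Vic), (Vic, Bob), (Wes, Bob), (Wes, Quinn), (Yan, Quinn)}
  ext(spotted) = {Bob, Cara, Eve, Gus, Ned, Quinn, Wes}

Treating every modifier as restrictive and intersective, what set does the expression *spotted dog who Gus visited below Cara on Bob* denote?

⟦who Gus visited⟧ = {x : ⟨Gus, x⟩ ∈ ⟦visited⟧} = {Bob, Cara, Eve, Gus, Quinn, Wes, Yan}
⟦below Cara⟧ = {x : ⟨x, Cara⟩ ∈ ⟦below⟧} = {Bob, Eve, Pat, Quinn, Wes, Yan}
⟦on Bob⟧ = {x : ⟨x, Bob⟩ ∈ ⟦on⟧} = {Bob, Cara, Kim, Ned, Pat, Quinn, Vic, Wes}
⟦dog⟧ = {Bob, Eve, Kim, Ned, Pat, Quinn, Wes}
… ∩ ⟦who Gus visited⟧ = {Bob, Eve, Kim, Ned, Pat, Quinn, Wes} ∩ {Bob, Cara, Eve, Gus, Quinn, Wes, Yan} = {Bob, Eve, Quinn, Wes}
… ∩ ⟦below Cara⟧ = {Bob, Eve, Quinn, Wes} ∩ {Bob, Eve, Pat, Quinn, Wes, Yan} = {Bob, Eve, Quinn, Wes}
… ∩ ⟦on Bob⟧ = {Bob, Eve, Quinn, Wes} ∩ {Bob, Cara, Kim, Ned, Pat, Quinn, Vic, Wes} = {Bob, Quinn, Wes}
… ∩ ⟦spotted⟧ = {Bob, Quinn, Wes} ∩ {Bob, Cara, Eve, Gus, Ned, Quinn, Wes} = {Bob, Quinn, Wes}
So ⟦spotted dog who Gus visited below Cara on Bob⟧ = {Bob, Quinn, Wes}.

{Bob, Quinn, Wes}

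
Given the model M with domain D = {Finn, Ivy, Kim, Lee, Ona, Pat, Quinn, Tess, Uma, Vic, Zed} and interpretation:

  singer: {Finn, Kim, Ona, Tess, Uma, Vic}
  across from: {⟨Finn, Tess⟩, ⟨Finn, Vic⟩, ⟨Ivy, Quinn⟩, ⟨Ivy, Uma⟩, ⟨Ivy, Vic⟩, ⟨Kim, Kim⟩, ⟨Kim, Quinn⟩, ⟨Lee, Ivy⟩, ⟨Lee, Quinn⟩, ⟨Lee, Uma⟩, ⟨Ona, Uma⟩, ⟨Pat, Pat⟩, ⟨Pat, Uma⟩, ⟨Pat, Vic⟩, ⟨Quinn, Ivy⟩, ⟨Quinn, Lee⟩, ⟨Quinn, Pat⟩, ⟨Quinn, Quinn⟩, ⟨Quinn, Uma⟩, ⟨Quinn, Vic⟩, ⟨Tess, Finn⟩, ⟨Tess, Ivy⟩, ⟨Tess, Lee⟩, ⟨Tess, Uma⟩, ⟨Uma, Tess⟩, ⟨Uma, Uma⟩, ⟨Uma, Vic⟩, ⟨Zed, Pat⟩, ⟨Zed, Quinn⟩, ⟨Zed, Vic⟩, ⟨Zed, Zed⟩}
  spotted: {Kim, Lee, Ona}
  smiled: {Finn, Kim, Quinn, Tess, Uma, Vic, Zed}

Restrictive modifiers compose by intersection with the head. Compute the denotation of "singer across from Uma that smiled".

{Tess, Uma}

⟦across from Uma⟧ = {x : ⟨x, Uma⟩ ∈ ⟦across from⟧} = {Ivy, Lee, Ona, Pat, Quinn, Tess, Uma}
⟦that smiled⟧ = ⟦smiled⟧ = {Finn, Kim, Quinn, Tess, Uma, Vic, Zed}
⟦singer⟧ = {Finn, Kim, Ona, Tess, Uma, Vic}
… ∩ ⟦across from Uma⟧ = {Finn, Kim, Ona, Tess, Uma, Vic} ∩ {Ivy, Lee, Ona, Pat, Quinn, Tess, Uma} = {Ona, Tess, Uma}
… ∩ ⟦that smiled⟧ = {Ona, Tess, Uma} ∩ {Finn, Kim, Quinn, Tess, Uma, Vic, Zed} = {Tess, Uma}
So ⟦singer across from Uma that smiled⟧ = {Tess, Uma}.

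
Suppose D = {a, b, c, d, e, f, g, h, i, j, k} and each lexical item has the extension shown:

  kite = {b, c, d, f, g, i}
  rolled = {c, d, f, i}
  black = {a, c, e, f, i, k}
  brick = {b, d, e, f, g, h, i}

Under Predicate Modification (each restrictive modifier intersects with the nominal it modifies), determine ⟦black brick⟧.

{e, f, i}

⟦brick⟧ = {b, d, e, f, g, h, i}
… ∩ ⟦black⟧ = {b, d, e, f, g, h, i} ∩ {a, c, e, f, i, k} = {e, f, i}
So ⟦black brick⟧ = {e, f, i}.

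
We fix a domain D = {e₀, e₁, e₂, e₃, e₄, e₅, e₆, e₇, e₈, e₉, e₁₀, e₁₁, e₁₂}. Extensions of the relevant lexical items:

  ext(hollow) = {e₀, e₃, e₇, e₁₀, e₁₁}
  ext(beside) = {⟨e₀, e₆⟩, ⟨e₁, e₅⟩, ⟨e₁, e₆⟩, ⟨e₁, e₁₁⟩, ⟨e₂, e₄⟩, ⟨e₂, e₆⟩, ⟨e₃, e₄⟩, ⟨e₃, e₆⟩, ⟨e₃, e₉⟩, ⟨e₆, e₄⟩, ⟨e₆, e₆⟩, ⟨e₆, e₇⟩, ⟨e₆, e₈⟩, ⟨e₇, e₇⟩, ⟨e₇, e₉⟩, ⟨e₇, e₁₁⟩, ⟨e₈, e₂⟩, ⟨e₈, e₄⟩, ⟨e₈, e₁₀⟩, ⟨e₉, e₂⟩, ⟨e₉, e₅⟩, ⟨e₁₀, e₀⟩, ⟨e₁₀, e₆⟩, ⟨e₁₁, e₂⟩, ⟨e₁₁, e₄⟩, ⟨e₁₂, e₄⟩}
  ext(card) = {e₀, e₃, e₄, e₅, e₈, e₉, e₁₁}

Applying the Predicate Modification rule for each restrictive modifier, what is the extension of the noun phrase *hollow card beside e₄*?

{e₃, e₁₁}

⟦beside e₄⟧ = {x : ⟨x, e₄⟩ ∈ ⟦beside⟧} = {e₂, e₃, e₆, e₈, e₁₁, e₁₂}
⟦card⟧ = {e₀, e₃, e₄, e₅, e₈, e₉, e₁₁}
… ∩ ⟦beside e₄⟧ = {e₀, e₃, e₄, e₅, e₈, e₉, e₁₁} ∩ {e₂, e₃, e₆, e₈, e₁₁, e₁₂} = {e₃, e₈, e₁₁}
… ∩ ⟦hollow⟧ = {e₃, e₈, e₁₁} ∩ {e₀, e₃, e₇, e₁₀, e₁₁} = {e₃, e₁₁}
So ⟦hollow card beside e₄⟧ = {e₃, e₁₁}.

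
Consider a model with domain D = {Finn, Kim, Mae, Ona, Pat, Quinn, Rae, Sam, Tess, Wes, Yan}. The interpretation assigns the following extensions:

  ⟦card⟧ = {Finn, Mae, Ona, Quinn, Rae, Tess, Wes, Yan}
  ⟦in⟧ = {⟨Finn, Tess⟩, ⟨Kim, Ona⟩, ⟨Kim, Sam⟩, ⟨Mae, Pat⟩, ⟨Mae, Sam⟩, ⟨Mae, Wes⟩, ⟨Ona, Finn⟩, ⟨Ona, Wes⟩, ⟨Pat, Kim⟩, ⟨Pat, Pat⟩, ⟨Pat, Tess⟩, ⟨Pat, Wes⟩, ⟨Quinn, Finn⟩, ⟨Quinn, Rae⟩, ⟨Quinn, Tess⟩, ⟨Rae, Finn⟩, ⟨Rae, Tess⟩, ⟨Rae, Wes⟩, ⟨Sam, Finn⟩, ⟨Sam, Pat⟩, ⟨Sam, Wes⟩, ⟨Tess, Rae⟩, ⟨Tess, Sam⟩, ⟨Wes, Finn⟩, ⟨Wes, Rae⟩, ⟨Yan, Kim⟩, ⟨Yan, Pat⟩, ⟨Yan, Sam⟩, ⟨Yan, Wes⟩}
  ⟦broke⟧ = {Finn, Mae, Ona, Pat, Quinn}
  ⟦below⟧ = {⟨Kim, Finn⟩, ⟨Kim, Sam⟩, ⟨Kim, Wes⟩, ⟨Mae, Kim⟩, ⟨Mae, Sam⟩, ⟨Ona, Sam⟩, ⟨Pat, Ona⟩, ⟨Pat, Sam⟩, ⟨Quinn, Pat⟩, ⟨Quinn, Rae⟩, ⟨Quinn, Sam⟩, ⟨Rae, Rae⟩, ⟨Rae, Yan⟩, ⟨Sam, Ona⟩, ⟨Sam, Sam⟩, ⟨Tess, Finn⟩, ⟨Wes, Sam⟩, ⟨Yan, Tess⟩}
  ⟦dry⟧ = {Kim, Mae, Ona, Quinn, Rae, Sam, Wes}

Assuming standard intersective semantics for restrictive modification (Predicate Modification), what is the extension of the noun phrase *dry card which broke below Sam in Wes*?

⟦which broke⟧ = ⟦broke⟧ = {Finn, Mae, Ona, Pat, Quinn}
⟦below Sam⟧ = {x : ⟨x, Sam⟩ ∈ ⟦below⟧} = {Kim, Mae, Ona, Pat, Quinn, Sam, Wes}
⟦in Wes⟧ = {x : ⟨x, Wes⟩ ∈ ⟦in⟧} = {Mae, Ona, Pat, Rae, Sam, Yan}
⟦card⟧ = {Finn, Mae, Ona, Quinn, Rae, Tess, Wes, Yan}
… ∩ ⟦which broke⟧ = {Finn, Mae, Ona, Quinn, Rae, Tess, Wes, Yan} ∩ {Finn, Mae, Ona, Pat, Quinn} = {Finn, Mae, Ona, Quinn}
… ∩ ⟦below Sam⟧ = {Finn, Mae, Ona, Quinn} ∩ {Kim, Mae, Ona, Pat, Quinn, Sam, Wes} = {Mae, Ona, Quinn}
… ∩ ⟦in Wes⟧ = {Mae, Ona, Quinn} ∩ {Mae, Ona, Pat, Rae, Sam, Yan} = {Mae, Ona}
… ∩ ⟦dry⟧ = {Mae, Ona} ∩ {Kim, Mae, Ona, Quinn, Rae, Sam, Wes} = {Mae, Ona}
So ⟦dry card which broke below Sam in Wes⟧ = {Mae, Ona}.

{Mae, Ona}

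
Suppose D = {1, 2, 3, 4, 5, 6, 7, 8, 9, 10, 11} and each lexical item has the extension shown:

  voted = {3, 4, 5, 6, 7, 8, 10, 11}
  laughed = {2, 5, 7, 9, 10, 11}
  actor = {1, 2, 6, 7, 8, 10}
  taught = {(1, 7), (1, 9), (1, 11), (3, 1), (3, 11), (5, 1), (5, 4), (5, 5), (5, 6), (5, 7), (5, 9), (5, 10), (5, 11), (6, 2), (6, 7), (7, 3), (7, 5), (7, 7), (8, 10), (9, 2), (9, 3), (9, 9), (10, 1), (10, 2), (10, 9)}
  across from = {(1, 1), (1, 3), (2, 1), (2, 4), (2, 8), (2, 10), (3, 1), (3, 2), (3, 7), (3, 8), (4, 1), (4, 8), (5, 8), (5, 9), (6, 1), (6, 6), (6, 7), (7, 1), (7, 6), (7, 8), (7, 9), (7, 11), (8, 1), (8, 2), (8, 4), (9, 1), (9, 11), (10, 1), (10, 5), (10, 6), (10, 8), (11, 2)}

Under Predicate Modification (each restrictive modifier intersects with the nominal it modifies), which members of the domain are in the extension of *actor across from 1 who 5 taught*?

⟦across from 1⟧ = {x : ⟨x, 1⟩ ∈ ⟦across from⟧} = {1, 2, 3, 4, 6, 7, 8, 9, 10}
⟦who 5 taught⟧ = {x : ⟨5, x⟩ ∈ ⟦taught⟧} = {1, 4, 5, 6, 7, 9, 10, 11}
⟦actor⟧ = {1, 2, 6, 7, 8, 10}
… ∩ ⟦across from 1⟧ = {1, 2, 6, 7, 8, 10} ∩ {1, 2, 3, 4, 6, 7, 8, 9, 10} = {1, 2, 6, 7, 8, 10}
… ∩ ⟦who 5 taught⟧ = {1, 2, 6, 7, 8, 10} ∩ {1, 4, 5, 6, 7, 9, 10, 11} = {1, 6, 7, 10}
So ⟦actor across from 1 who 5 taught⟧ = {1, 6, 7, 10}.

{1, 6, 7, 10}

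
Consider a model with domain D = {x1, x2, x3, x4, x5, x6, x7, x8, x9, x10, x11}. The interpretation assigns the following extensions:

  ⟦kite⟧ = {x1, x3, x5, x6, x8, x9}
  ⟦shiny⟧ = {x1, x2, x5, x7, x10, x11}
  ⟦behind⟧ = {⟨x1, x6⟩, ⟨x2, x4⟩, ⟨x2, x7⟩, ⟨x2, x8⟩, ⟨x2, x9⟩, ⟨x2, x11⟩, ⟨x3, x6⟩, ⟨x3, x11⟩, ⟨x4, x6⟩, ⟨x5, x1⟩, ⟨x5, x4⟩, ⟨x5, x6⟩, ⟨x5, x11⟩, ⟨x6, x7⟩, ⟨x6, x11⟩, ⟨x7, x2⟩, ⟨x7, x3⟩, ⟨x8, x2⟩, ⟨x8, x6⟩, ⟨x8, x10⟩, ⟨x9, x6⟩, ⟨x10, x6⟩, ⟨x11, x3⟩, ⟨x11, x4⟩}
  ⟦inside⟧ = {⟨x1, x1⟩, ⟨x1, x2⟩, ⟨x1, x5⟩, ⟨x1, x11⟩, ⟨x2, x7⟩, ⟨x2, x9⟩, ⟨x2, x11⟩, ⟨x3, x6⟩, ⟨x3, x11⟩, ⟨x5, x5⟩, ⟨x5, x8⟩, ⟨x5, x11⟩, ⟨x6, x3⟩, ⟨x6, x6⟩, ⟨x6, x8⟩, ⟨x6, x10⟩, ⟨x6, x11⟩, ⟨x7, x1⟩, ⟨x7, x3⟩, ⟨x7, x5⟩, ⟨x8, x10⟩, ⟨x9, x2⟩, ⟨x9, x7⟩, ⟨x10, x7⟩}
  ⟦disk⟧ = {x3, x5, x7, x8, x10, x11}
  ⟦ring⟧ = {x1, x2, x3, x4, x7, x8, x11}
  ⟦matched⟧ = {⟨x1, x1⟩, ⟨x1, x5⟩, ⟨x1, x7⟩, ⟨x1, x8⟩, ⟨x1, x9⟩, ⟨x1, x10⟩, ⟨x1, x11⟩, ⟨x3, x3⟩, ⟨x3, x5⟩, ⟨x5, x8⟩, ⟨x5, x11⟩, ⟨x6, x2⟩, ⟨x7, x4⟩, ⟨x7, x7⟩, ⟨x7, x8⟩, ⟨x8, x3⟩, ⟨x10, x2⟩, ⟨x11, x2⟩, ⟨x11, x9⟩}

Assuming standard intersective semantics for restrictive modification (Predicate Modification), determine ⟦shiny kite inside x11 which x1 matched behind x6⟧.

{x1, x5}

⟦inside x11⟧ = {x : ⟨x, x11⟩ ∈ ⟦inside⟧} = {x1, x2, x3, x5, x6}
⟦which x1 matched⟧ = {x : ⟨x1, x⟩ ∈ ⟦matched⟧} = {x1, x5, x7, x8, x9, x10, x11}
⟦behind x6⟧ = {x : ⟨x, x6⟩ ∈ ⟦behind⟧} = {x1, x3, x4, x5, x8, x9, x10}
⟦kite⟧ = {x1, x3, x5, x6, x8, x9}
… ∩ ⟦inside x11⟧ = {x1, x3, x5, x6, x8, x9} ∩ {x1, x2, x3, x5, x6} = {x1, x3, x5, x6}
… ∩ ⟦which x1 matched⟧ = {x1, x3, x5, x6} ∩ {x1, x5, x7, x8, x9, x10, x11} = {x1, x5}
… ∩ ⟦behind x6⟧ = {x1, x5} ∩ {x1, x3, x4, x5, x8, x9, x10} = {x1, x5}
… ∩ ⟦shiny⟧ = {x1, x5} ∩ {x1, x2, x5, x7, x10, x11} = {x1, x5}
So ⟦shiny kite inside x11 which x1 matched behind x6⟧ = {x1, x5}.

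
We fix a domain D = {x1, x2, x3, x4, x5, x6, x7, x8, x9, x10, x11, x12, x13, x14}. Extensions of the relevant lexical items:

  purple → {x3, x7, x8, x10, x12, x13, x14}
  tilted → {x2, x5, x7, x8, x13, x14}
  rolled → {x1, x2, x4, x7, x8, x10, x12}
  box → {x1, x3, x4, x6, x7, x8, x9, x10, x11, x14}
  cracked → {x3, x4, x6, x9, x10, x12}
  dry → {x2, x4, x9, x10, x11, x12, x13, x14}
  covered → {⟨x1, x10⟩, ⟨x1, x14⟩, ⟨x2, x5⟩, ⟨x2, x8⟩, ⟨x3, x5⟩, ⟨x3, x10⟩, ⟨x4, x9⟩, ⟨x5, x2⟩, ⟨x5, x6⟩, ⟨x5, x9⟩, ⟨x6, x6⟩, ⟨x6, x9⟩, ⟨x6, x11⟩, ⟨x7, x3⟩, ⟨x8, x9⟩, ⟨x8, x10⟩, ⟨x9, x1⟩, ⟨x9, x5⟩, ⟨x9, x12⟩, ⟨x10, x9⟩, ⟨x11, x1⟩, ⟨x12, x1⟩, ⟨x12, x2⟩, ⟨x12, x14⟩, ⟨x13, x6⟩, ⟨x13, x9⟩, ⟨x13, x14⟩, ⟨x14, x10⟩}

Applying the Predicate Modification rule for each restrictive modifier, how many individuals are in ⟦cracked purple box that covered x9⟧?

⟦that covered x9⟧ = {x : ⟨x, x9⟩ ∈ ⟦covered⟧} = {x4, x5, x6, x8, x10, x13}
⟦box⟧ = {x1, x3, x4, x6, x7, x8, x9, x10, x11, x14}
… ∩ ⟦that covered x9⟧ = {x1, x3, x4, x6, x7, x8, x9, x10, x11, x14} ∩ {x4, x5, x6, x8, x10, x13} = {x4, x6, x8, x10}
… ∩ ⟦cracked⟧ = {x4, x6, x8, x10} ∩ {x3, x4, x6, x9, x10, x12} = {x4, x6, x10}
… ∩ ⟦purple⟧ = {x4, x6, x10} ∩ {x3, x7, x8, x10, x12, x13, x14} = {x10}
⟦cracked purple box that covered x9⟧ = {x10}, so the cardinality is 1.

1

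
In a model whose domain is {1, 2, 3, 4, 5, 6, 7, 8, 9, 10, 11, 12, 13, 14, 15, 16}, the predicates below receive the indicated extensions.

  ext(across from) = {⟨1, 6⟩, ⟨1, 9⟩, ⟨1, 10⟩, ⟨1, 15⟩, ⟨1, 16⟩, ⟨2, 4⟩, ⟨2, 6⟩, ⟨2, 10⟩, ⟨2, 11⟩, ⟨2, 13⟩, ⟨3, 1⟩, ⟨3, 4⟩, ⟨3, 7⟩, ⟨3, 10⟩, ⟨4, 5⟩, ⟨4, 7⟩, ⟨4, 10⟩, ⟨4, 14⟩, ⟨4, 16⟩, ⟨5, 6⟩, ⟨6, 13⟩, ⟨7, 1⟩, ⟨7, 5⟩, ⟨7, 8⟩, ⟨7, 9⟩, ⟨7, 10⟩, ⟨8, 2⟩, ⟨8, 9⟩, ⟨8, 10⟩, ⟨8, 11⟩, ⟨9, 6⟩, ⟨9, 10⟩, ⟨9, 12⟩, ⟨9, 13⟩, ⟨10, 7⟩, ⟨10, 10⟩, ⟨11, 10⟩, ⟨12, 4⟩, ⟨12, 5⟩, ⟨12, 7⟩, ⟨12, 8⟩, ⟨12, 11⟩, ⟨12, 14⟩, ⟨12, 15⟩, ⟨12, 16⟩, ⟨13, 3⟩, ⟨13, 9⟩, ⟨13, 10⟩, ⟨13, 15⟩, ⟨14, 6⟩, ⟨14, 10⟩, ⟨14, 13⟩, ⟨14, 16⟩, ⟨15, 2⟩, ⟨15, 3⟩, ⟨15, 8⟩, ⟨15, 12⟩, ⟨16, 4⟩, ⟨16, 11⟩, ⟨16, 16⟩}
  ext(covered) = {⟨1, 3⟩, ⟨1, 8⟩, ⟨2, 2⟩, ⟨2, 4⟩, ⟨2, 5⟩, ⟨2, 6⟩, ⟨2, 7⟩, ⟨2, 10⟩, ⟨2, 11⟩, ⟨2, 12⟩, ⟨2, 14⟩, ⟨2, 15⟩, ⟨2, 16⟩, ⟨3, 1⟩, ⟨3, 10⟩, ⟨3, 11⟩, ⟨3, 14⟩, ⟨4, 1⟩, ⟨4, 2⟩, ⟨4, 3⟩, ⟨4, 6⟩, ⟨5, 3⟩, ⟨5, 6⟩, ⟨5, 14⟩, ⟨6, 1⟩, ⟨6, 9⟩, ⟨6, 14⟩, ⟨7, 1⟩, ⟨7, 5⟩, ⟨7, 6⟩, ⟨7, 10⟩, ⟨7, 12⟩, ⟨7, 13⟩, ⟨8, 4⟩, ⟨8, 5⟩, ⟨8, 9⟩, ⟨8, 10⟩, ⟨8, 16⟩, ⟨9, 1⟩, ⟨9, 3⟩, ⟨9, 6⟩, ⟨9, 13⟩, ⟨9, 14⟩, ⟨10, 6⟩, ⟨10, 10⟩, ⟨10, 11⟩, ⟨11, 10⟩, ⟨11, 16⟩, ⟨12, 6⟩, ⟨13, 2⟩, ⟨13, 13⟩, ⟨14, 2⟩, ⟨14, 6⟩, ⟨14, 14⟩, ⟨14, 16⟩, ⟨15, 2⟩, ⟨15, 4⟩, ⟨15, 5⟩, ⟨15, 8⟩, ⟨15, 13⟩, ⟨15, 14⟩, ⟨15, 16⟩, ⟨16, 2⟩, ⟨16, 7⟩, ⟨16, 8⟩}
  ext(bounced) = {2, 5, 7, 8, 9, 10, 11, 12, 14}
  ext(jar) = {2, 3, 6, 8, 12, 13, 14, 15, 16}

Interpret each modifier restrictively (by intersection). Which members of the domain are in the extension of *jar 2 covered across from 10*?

{2, 14}

⟦2 covered⟧ = {x : ⟨2, x⟩ ∈ ⟦covered⟧} = {2, 4, 5, 6, 7, 10, 11, 12, 14, 15, 16}
⟦across from 10⟧ = {x : ⟨x, 10⟩ ∈ ⟦across from⟧} = {1, 2, 3, 4, 7, 8, 9, 10, 11, 13, 14}
⟦jar⟧ = {2, 3, 6, 8, 12, 13, 14, 15, 16}
… ∩ ⟦2 covered⟧ = {2, 3, 6, 8, 12, 13, 14, 15, 16} ∩ {2, 4, 5, 6, 7, 10, 11, 12, 14, 15, 16} = {2, 6, 12, 14, 15, 16}
… ∩ ⟦across from 10⟧ = {2, 6, 12, 14, 15, 16} ∩ {1, 2, 3, 4, 7, 8, 9, 10, 11, 13, 14} = {2, 14}
So ⟦jar 2 covered across from 10⟧ = {2, 14}.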